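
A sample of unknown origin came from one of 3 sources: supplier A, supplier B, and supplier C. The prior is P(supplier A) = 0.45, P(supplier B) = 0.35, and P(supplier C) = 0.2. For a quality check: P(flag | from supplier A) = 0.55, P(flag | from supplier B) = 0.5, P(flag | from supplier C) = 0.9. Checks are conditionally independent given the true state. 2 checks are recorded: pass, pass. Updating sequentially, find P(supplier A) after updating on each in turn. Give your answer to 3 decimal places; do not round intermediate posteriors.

0.504

After 'pass': normaliser = 0.45·0.4500 + 0.5·0.3500 + 0.1·0.2000; P(supplier A) ≈ 0.5094, P(supplier B) ≈ 0.4403, P(supplier C) ≈ 0.0503
After 'pass': normaliser = 0.45·0.5094 + 0.5·0.4403 + 0.1·0.0503; P(supplier A) ≈ 0.5045, P(supplier B) ≈ 0.4844, P(supplier C) ≈ 0.0111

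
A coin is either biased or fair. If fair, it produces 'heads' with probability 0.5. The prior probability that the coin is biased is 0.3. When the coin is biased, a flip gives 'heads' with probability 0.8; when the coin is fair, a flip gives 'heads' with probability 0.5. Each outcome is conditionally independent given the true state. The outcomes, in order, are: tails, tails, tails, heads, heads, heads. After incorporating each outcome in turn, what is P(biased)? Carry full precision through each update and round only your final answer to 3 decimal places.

After 'tails': P(biased) = 0.2·0.3000 / (0.2·0.3000 + 0.5·0.7000) ≈ 0.1463
After 'tails': P(biased) = 0.2·0.1463 / (0.2·0.1463 + 0.5·0.8537) ≈ 0.0642
After 'tails': P(biased) = 0.2·0.0642 / (0.2·0.0642 + 0.5·0.9358) ≈ 0.0267
After 'heads': P(biased) = 0.8·0.0267 / (0.8·0.0267 + 0.5·0.9733) ≈ 0.0420
After 'heads': P(biased) = 0.8·0.0420 / (0.8·0.0420 + 0.5·0.9580) ≈ 0.0656
After 'heads': P(biased) = 0.8·0.0656 / (0.8·0.0656 + 0.5·0.9344) ≈ 0.1010

0.101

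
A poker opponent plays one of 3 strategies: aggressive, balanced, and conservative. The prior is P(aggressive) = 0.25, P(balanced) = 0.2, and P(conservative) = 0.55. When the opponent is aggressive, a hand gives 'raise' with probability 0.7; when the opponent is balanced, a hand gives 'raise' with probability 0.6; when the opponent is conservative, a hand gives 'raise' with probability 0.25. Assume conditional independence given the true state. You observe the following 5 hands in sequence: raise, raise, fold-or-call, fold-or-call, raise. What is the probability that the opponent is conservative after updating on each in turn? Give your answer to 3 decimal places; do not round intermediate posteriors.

After 'raise': normaliser = 0.7·0.2500 + 0.6·0.2000 + 0.25·0.5500; P(aggressive) ≈ 0.4046, P(balanced) ≈ 0.2775, P(conservative) ≈ 0.3179
After 'raise': normaliser = 0.7·0.4046 + 0.6·0.2775 + 0.25·0.3179; P(aggressive) ≈ 0.5352, P(balanced) ≈ 0.3146, P(conservative) ≈ 0.1502
After 'fold-or-call': normaliser = 0.3·0.5352 + 0.4·0.3146 + 0.75·0.1502; P(aggressive) ≈ 0.4024, P(balanced) ≈ 0.3153, P(conservative) ≈ 0.2823
After 'fold-or-call': normaliser = 0.3·0.4024 + 0.4·0.3153 + 0.75·0.2823; P(aggressive) ≈ 0.2632, P(balanced) ≈ 0.2751, P(conservative) ≈ 0.4617
After 'raise': normaliser = 0.7·0.2632 + 0.6·0.2751 + 0.25·0.4617; P(aggressive) ≈ 0.3965, P(balanced) ≈ 0.3551, P(conservative) ≈ 0.2484

0.248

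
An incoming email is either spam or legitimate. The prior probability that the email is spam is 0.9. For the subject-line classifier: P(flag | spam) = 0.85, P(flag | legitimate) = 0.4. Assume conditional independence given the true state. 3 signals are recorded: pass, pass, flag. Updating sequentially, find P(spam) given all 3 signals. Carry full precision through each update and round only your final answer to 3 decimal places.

Apply Bayes' rule sequentially, carrying P(spam) forward.
After 'pass': P(spam) = 0.15·0.9000 / (0.15·0.9000 + 0.6·0.1000) ≈ 0.6923
After 'pass': P(spam) = 0.15·0.6923 / (0.15·0.6923 + 0.6·0.3077) ≈ 0.3600
After 'flag': P(spam) = 0.85·0.3600 / (0.85·0.3600 + 0.4·0.6400) ≈ 0.5445

0.544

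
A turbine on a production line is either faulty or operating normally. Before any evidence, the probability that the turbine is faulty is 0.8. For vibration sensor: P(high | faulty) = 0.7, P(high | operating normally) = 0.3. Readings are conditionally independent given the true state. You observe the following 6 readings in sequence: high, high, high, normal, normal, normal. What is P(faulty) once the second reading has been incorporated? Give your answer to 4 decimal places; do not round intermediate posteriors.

0.9561

After 'high': P(faulty) = 0.7·0.8000 / (0.7·0.8000 + 0.3·0.2000) ≈ 0.9032
After 'high': P(faulty) = 0.7·0.9032 / (0.7·0.9032 + 0.3·0.0968) ≈ 0.9561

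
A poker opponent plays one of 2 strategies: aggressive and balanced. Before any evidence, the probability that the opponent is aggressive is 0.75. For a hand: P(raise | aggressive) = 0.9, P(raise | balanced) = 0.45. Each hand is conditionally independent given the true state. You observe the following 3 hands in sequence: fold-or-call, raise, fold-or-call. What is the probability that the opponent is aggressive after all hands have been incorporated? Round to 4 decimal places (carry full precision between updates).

0.1655

After 'fold-or-call': P(aggressive) = 0.1·0.7500 / (0.1·0.7500 + 0.55·0.2500) ≈ 0.3529
After 'raise': P(aggressive) = 0.9·0.3529 / (0.9·0.3529 + 0.45·0.6471) ≈ 0.5217
After 'fold-or-call': P(aggressive) = 0.1·0.5217 / (0.1·0.5217 + 0.55·0.4783) ≈ 0.1655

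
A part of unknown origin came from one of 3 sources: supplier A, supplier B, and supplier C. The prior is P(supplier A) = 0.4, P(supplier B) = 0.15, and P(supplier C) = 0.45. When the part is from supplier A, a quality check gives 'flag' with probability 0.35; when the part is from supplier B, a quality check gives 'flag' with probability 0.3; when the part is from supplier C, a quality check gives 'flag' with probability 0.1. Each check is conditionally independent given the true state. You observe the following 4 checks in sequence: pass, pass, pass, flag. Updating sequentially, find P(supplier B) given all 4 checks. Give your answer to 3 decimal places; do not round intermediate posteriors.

After 'pass': normaliser = 0.65·0.4000 + 0.7·0.1500 + 0.9·0.4500; P(supplier A) ≈ 0.3377, P(supplier B) ≈ 0.1364, P(supplier C) ≈ 0.5260
After 'pass': normaliser = 0.65·0.3377 + 0.7·0.1364 + 0.9·0.5260; P(supplier A) ≈ 0.2784, P(supplier B) ≈ 0.1211, P(supplier C) ≈ 0.6005
After 'pass': normaliser = 0.65·0.2784 + 0.7·0.1211 + 0.9·0.6005; P(supplier A) ≈ 0.2245, P(supplier B) ≈ 0.1051, P(supplier C) ≈ 0.6704
After 'flag': normaliser = 0.35·0.2245 + 0.3·0.1051 + 0.1·0.6704; P(supplier A) ≈ 0.4435, P(supplier B) ≈ 0.1781, P(supplier C) ≈ 0.3784

0.178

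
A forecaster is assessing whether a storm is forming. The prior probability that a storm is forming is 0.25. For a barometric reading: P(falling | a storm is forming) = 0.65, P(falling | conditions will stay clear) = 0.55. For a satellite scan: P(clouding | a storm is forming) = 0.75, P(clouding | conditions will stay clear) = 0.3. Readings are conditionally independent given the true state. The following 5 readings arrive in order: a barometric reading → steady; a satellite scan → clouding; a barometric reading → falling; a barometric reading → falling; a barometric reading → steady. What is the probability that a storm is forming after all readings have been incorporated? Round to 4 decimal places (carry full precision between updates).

Apply Bayes' rule sequentially, carrying P(storm) forward.
After a barometric reading='steady': P(storm) = 0.35·0.2500 / (0.35·0.2500 + 0.45·0.7500) ≈ 0.2059
After a satellite scan='clouding': P(storm) = 0.75·0.2059 / (0.75·0.2059 + 0.3·0.7941) ≈ 0.3933
After a barometric reading='falling': P(storm) = 0.65·0.3933 / (0.65·0.3933 + 0.55·0.6067) ≈ 0.4337
After a barometric reading='falling': P(storm) = 0.65·0.4337 / (0.65·0.4337 + 0.55·0.5663) ≈ 0.4751
After a barometric reading='steady': P(storm) = 0.35·0.4751 / (0.35·0.4751 + 0.45·0.5249) ≈ 0.4132

0.4132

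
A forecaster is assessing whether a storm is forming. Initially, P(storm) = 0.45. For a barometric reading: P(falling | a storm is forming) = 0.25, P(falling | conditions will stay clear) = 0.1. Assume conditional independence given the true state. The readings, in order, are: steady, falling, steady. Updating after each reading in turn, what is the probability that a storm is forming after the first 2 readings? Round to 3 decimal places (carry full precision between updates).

Each posterior becomes the prior for the next update.
After 'steady': P(storm) = 0.75·0.4500 / (0.75·0.4500 + 0.9·0.5500) ≈ 0.4054
After 'falling': P(storm) = 0.25·0.4054 / (0.25·0.4054 + 0.1·0.5946) ≈ 0.6303

0.630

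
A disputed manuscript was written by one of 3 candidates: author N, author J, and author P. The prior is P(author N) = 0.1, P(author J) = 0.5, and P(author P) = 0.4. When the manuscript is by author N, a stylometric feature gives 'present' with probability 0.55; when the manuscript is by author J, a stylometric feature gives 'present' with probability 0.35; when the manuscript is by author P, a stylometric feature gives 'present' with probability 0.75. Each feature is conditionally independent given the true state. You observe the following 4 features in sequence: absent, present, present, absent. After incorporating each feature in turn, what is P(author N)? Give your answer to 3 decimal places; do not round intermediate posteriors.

0.133

Apply Bayes' rule sequentially, carrying P(author N) forward.
After 'absent': normaliser = 0.45·0.1000 + 0.65·0.5000 + 0.25·0.4000; P(author N) ≈ 0.0957, P(author J) ≈ 0.6915, P(author P) ≈ 0.2128
After 'present': normaliser = 0.55·0.0957 + 0.35·0.6915 + 0.75·0.2128; P(author N) ≈ 0.1159, P(author J) ≈ 0.5328, P(author P) ≈ 0.3513
After 'present': normaliser = 0.55·0.1159 + 0.35·0.5328 + 0.75·0.3513; P(author N) ≈ 0.1241, P(author J) ≈ 0.3630, P(author P) ≈ 0.5129
After 'absent': normaliser = 0.45·0.1241 + 0.65·0.3630 + 0.25·0.5129; P(author N) ≈ 0.1330, P(author J) ≈ 0.5618, P(author P) ≈ 0.3053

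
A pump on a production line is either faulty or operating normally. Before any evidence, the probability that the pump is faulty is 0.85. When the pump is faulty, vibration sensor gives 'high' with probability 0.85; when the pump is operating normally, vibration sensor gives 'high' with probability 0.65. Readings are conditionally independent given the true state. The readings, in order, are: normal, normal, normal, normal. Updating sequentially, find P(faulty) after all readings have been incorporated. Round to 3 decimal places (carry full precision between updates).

After 'normal': P(faulty) = 0.15·0.8500 / (0.15·0.8500 + 0.35·0.1500) ≈ 0.7083
After 'normal': P(faulty) = 0.15·0.7083 / (0.15·0.7083 + 0.35·0.2917) ≈ 0.5100
After 'normal': P(faulty) = 0.15·0.5100 / (0.15·0.5100 + 0.35·0.4900) ≈ 0.3085
After 'normal': P(faulty) = 0.15·0.3085 / (0.15·0.3085 + 0.35·0.6915) ≈ 0.1605

0.160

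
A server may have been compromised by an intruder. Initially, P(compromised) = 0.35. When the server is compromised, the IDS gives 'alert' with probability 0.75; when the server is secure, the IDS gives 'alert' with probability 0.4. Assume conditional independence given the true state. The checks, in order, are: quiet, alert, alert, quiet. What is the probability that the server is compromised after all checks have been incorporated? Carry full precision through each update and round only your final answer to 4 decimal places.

After 'quiet': P(compromised) = 0.25·0.3500 / (0.25·0.3500 + 0.6·0.6500) ≈ 0.1832
After 'alert': P(compromised) = 0.75·0.1832 / (0.75·0.1832 + 0.4·0.8168) ≈ 0.2961
After 'alert': P(compromised) = 0.75·0.2961 / (0.75·0.2961 + 0.4·0.7039) ≈ 0.4410
After 'quiet': P(compromised) = 0.25·0.4410 / (0.25·0.4410 + 0.6·0.5590) ≈ 0.2474

0.2474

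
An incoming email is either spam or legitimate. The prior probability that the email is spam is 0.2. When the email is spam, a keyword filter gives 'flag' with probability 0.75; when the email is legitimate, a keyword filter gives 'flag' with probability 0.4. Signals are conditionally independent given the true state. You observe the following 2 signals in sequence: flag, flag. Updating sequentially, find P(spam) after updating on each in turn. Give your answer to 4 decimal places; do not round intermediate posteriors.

0.4678

After 'flag': P(spam) = 0.75·0.2000 / (0.75·0.2000 + 0.4·0.8000) ≈ 0.3191
After 'flag': P(spam) = 0.75·0.3191 / (0.75·0.3191 + 0.4·0.6809) ≈ 0.4678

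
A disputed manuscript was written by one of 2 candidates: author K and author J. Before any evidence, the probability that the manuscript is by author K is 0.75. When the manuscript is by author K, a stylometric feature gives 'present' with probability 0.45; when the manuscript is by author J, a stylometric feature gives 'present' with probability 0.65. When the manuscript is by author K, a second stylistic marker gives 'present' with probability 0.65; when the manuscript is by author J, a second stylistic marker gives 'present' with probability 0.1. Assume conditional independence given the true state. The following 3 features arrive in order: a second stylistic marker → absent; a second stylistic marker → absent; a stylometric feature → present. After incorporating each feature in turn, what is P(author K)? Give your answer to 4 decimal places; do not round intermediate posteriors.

Apply Bayes' rule sequentially, carrying P(author K) forward.
After a second stylistic marker='absent': P(author K) = 0.35·0.7500 / (0.35·0.7500 + 0.9·0.2500) ≈ 0.5385
After a second stylistic marker='absent': P(author K) = 0.35·0.5385 / (0.35·0.5385 + 0.9·0.4615) ≈ 0.3121
After a stylometric feature='present': P(author K) = 0.45·0.3121 / (0.45·0.3121 + 0.65·0.6879) ≈ 0.2390

0.2390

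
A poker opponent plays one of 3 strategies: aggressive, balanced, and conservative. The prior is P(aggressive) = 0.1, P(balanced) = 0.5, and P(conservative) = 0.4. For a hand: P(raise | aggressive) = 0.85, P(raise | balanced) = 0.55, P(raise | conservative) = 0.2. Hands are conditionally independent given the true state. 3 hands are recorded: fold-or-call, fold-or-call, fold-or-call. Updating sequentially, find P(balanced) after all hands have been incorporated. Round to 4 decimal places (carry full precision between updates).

After 'fold-or-call': normaliser = 0.15·0.1000 + 0.45·0.5000 + 0.8·0.4000; P(aggressive) ≈ 0.0268, P(balanced) ≈ 0.4018, P(conservative) ≈ 0.5714
After 'fold-or-call': normaliser = 0.15·0.0268 + 0.45·0.4018 + 0.8·0.5714; P(aggressive) ≈ 0.0063, P(balanced) ≈ 0.2816, P(conservative) ≈ 0.7121
After 'fold-or-call': normaliser = 0.15·0.0063 + 0.45·0.2816 + 0.8·0.7121; P(aggressive) ≈ 0.0013, P(balanced) ≈ 0.1817, P(conservative) ≈ 0.8169

0.1817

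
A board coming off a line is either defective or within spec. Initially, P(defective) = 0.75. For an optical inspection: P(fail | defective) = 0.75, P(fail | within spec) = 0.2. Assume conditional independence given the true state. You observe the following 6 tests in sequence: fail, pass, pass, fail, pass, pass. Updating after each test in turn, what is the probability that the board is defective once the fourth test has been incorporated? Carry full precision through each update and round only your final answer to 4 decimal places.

After 'fail': P(defective) = 0.75·0.7500 / (0.75·0.7500 + 0.2·0.2500) ≈ 0.9184
After 'pass': P(defective) = 0.25·0.9184 / (0.25·0.9184 + 0.8·0.0816) ≈ 0.7785
After 'pass': P(defective) = 0.25·0.7785 / (0.25·0.7785 + 0.8·0.2215) ≈ 0.5235
After 'fail': P(defective) = 0.75·0.5235 / (0.75·0.5235 + 0.2·0.4765) ≈ 0.8047

0.8047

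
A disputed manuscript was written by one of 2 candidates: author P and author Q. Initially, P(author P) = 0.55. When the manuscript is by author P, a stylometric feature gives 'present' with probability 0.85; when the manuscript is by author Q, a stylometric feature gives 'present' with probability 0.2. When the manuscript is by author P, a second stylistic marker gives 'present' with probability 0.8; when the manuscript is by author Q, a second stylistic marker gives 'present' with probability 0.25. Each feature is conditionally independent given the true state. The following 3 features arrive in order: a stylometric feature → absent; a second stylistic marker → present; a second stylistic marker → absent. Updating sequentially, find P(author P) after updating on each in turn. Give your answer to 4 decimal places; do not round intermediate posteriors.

After a stylometric feature='absent': P(author P) = 0.15·0.5500 / (0.15·0.5500 + 0.8·0.4500) ≈ 0.1864
After a second stylistic marker='present': P(author P) = 0.8·0.1864 / (0.8·0.1864 + 0.25·0.8136) ≈ 0.4231
After a second stylistic marker='absent': P(author P) = 0.2·0.4231 / (0.2·0.4231 + 0.75·0.5769) ≈ 0.1636

0.1636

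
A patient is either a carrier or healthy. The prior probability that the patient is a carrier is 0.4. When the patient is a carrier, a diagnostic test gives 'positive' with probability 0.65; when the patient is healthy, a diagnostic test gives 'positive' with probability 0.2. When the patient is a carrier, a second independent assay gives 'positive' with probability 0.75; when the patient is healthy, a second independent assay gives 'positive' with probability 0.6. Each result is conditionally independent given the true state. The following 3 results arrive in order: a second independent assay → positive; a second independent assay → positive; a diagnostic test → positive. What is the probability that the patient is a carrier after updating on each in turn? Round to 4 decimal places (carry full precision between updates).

0.7720

After a second independent assay='positive': P(carrier) = 0.75·0.4000 / (0.75·0.4000 + 0.6·0.6000) ≈ 0.4545
After a second independent assay='positive': P(carrier) = 0.75·0.4545 / (0.75·0.4545 + 0.6·0.5455) ≈ 0.5102
After a diagnostic test='positive': P(carrier) = 0.65·0.5102 / (0.65·0.5102 + 0.2·0.4898) ≈ 0.7720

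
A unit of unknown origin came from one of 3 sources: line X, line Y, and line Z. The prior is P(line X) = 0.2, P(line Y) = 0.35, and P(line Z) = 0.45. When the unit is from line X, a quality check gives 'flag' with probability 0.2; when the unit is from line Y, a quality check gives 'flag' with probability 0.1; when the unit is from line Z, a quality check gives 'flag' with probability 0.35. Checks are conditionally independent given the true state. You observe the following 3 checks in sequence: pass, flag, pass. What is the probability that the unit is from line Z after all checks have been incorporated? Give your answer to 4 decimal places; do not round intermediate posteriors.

Each posterior becomes the prior for the next update.
After 'pass': normaliser = 0.8·0.2000 + 0.9·0.3500 + 0.65·0.4500; P(line X) ≈ 0.2085, P(line Y) ≈ 0.4104, P(line Z) ≈ 0.3811
After 'flag': normaliser = 0.2·0.2085 + 0.1·0.4104 + 0.35·0.3811; P(line X) ≈ 0.1929, P(line Y) ≈ 0.1899, P(line Z) ≈ 0.6172
After 'pass': normaliser = 0.8·0.1929 + 0.9·0.1899 + 0.65·0.6172; P(line X) ≈ 0.2125, P(line Y) ≈ 0.2353, P(line Z) ≈ 0.5523

0.5523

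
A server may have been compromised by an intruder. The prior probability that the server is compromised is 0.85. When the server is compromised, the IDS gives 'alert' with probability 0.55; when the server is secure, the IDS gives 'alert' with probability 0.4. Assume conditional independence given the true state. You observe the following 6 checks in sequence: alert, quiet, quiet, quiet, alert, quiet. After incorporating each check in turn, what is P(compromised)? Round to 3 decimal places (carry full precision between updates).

After 'alert': P(compromised) = 0.55·0.8500 / (0.55·0.8500 + 0.4·0.1500) ≈ 0.8863
After 'quiet': P(compromised) = 0.45·0.8863 / (0.45·0.8863 + 0.6·0.1137) ≈ 0.8539
After 'quiet': P(compromised) = 0.45·0.8539 / (0.45·0.8539 + 0.6·0.1461) ≈ 0.8142
After 'quiet': P(compromised) = 0.45·0.8142 / (0.45·0.8142 + 0.6·0.1858) ≈ 0.7667
After 'alert': P(compromised) = 0.55·0.7667 / (0.55·0.7667 + 0.4·0.2333) ≈ 0.8188
After 'quiet': P(compromised) = 0.45·0.8188 / (0.45·0.8188 + 0.6·0.1812) ≈ 0.7722

0.772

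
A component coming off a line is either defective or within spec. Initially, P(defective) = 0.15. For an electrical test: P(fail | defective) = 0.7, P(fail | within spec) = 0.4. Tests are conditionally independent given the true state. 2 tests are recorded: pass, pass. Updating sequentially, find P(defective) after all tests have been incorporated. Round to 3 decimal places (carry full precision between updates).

After 'pass': P(defective) = 0.3·0.1500 / (0.3·0.1500 + 0.6·0.8500) ≈ 0.0811
After 'pass': P(defective) = 0.3·0.0811 / (0.3·0.0811 + 0.6·0.9189) ≈ 0.0423

0.042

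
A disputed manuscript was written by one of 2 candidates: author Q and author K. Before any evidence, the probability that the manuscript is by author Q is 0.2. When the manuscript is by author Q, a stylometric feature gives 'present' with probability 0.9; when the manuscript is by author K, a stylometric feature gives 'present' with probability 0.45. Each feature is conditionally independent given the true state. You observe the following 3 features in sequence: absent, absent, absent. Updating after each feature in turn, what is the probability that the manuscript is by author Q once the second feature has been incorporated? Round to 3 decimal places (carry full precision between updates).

After 'absent': P(author Q) = 0.1·0.2000 / (0.1·0.2000 + 0.55·0.8000) ≈ 0.0435
After 'absent': P(author Q) = 0.1·0.0435 / (0.1·0.0435 + 0.55·0.9565) ≈ 0.0082

0.008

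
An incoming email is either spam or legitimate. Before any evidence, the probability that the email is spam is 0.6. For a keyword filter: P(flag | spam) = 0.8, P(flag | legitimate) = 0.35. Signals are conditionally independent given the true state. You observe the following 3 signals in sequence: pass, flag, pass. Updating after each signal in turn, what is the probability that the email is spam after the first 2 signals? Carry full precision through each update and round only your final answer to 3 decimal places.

Apply Bayes' rule sequentially, carrying P(spam) forward.
After 'pass': P(spam) = 0.2·0.6000 / (0.2·0.6000 + 0.65·0.4000) ≈ 0.3158
After 'flag': P(spam) = 0.8·0.3158 / (0.8·0.3158 + 0.35·0.6842) ≈ 0.5134

0.513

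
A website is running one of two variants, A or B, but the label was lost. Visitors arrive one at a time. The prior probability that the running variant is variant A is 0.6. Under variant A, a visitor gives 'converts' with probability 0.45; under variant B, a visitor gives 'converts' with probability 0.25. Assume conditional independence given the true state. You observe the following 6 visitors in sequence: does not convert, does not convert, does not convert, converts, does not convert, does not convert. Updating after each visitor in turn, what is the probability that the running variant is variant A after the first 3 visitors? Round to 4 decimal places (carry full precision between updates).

After 'does not convert': P(A) = 0.55·0.6000 / (0.55·0.6000 + 0.75·0.4000) ≈ 0.5238
After 'does not convert': P(A) = 0.55·0.5238 / (0.55·0.5238 + 0.75·0.4762) ≈ 0.4465
After 'does not convert': P(A) = 0.55·0.4465 / (0.55·0.4465 + 0.75·0.5535) ≈ 0.3717

0.3717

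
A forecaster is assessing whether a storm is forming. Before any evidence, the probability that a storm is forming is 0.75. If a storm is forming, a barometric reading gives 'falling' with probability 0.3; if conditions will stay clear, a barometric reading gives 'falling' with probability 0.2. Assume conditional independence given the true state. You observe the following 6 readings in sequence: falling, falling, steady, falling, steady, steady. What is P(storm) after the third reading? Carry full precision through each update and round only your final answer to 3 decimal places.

0.855

Apply Bayes' rule sequentially, carrying P(storm) forward.
After 'falling': P(storm) = 0.3·0.7500 / (0.3·0.7500 + 0.2·0.2500) ≈ 0.8182
After 'falling': P(storm) = 0.3·0.8182 / (0.3·0.8182 + 0.2·0.1818) ≈ 0.8710
After 'steady': P(storm) = 0.7·0.8710 / (0.7·0.8710 + 0.8·0.1290) ≈ 0.8552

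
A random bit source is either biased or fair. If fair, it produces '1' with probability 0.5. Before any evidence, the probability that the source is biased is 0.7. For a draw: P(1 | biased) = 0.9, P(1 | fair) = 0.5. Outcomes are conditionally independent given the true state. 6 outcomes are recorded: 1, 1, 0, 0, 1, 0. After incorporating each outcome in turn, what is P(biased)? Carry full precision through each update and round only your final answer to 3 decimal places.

Each posterior becomes the prior for the next update.
After '1': P(biased) = 0.9·0.7000 / (0.9·0.7000 + 0.5·0.3000) ≈ 0.8077
After '1': P(biased) = 0.9·0.8077 / (0.9·0.8077 + 0.5·0.1923) ≈ 0.8832
After '0': P(biased) = 0.1·0.8832 / (0.1·0.8832 + 0.5·0.1168) ≈ 0.6019
After '0': P(biased) = 0.1·0.6019 / (0.1·0.6019 + 0.5·0.3981) ≈ 0.2322
After '1': P(biased) = 0.9·0.2322 / (0.9·0.2322 + 0.5·0.7678) ≈ 0.3525
After '0': P(biased) = 0.1·0.3525 / (0.1·0.3525 + 0.5·0.6475) ≈ 0.0982

0.098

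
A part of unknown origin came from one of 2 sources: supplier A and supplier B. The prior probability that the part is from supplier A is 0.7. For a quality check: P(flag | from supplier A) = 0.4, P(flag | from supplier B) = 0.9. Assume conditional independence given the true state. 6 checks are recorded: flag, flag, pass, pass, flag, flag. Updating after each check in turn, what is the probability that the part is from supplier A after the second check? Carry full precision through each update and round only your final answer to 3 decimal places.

0.315

After 'flag': P(supplier A) = 0.4·0.7000 / (0.4·0.7000 + 0.9·0.3000) ≈ 0.5091
After 'flag': P(supplier A) = 0.4·0.5091 / (0.4·0.5091 + 0.9·0.4909) ≈ 0.3155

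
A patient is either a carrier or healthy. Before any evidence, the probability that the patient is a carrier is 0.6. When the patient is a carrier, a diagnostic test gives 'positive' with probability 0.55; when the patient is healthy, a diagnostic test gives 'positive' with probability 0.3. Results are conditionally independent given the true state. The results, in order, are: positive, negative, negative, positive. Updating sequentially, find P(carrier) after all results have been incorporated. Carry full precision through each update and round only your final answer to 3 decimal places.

0.676

After 'positive': P(carrier) = 0.55·0.6000 / (0.55·0.6000 + 0.3·0.4000) ≈ 0.7333
After 'negative': P(carrier) = 0.45·0.7333 / (0.45·0.7333 + 0.7·0.2667) ≈ 0.6387
After 'negative': P(carrier) = 0.45·0.6387 / (0.45·0.6387 + 0.7·0.3613) ≈ 0.5319
After 'positive': P(carrier) = 0.55·0.5319 / (0.55·0.5319 + 0.3·0.4681) ≈ 0.6757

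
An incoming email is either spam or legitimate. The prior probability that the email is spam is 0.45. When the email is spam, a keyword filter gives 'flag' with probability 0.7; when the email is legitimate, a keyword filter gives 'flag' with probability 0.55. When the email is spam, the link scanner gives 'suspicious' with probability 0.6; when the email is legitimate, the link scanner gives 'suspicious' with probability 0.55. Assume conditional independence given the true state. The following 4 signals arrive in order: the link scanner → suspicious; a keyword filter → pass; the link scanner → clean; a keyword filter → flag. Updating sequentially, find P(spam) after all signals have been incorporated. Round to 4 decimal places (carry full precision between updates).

0.4023

After the link scanner='suspicious': P(spam) = 0.6·0.4500 / (0.6·0.4500 + 0.55·0.5500) ≈ 0.4716
After a keyword filter='pass': P(spam) = 0.3·0.4716 / (0.3·0.4716 + 0.45·0.5284) ≈ 0.3731
After the link scanner='clean': P(spam) = 0.4·0.3731 / (0.4·0.3731 + 0.45·0.6269) ≈ 0.3459
After a keyword filter='flag': P(spam) = 0.7·0.3459 / (0.7·0.3459 + 0.55·0.6541) ≈ 0.4023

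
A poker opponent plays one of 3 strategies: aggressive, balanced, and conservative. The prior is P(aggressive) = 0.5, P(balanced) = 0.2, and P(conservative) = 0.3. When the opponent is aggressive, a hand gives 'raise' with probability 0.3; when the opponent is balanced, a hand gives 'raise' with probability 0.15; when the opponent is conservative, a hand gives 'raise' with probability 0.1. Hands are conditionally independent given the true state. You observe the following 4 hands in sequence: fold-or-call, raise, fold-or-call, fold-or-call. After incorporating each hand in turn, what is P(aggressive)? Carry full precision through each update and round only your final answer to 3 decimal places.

After 'fold-or-call': normaliser = 0.7·0.5000 + 0.85·0.2000 + 0.9·0.3000; P(aggressive) ≈ 0.4430, P(balanced) ≈ 0.2152, P(conservative) ≈ 0.3418
After 'raise': normaliser = 0.3·0.4430 + 0.15·0.2152 + 0.1·0.3418; P(aggressive) ≈ 0.6667, P(balanced) ≈ 0.1619, P(conservative) ≈ 0.1714
After 'fold-or-call': normaliser = 0.7·0.6667 + 0.85·0.1619 + 0.9·0.1714; P(aggressive) ≈ 0.6152, P(balanced) ≈ 0.1814, P(conservative) ≈ 0.2034
After 'fold-or-call': normaliser = 0.7·0.6152 + 0.85·0.1814 + 0.9·0.2034; P(aggressive) ≈ 0.5608, P(balanced) ≈ 0.2008, P(conservative) ≈ 0.2384

0.561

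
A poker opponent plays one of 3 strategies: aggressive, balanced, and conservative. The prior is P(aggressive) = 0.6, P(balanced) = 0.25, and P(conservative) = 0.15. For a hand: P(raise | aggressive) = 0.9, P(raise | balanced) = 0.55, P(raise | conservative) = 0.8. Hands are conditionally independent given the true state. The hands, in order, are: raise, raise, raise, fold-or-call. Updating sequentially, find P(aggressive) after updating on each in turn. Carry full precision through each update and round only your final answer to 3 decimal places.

After 'raise': normaliser = 0.9·0.6000 + 0.55·0.2500 + 0.8·0.1500; P(aggressive) ≈ 0.6771, P(balanced) ≈ 0.1724, P(conservative) ≈ 0.1505
After 'raise': normaliser = 0.9·0.6771 + 0.55·0.1724 + 0.8·0.1505; P(aggressive) ≈ 0.7390, P(balanced) ≈ 0.1150, P(conservative) ≈ 0.1460
After 'raise': normaliser = 0.9·0.7390 + 0.55·0.1150 + 0.8·0.1460; P(aggressive) ≈ 0.7870, P(balanced) ≈ 0.0748, P(conservative) ≈ 0.1382
After 'fold-or-call': normaliser = 0.1·0.7870 + 0.45·0.0748 + 0.2·0.1382; P(aggressive) ≈ 0.5621, P(balanced) ≈ 0.2405, P(conservative) ≈ 0.1974

0.562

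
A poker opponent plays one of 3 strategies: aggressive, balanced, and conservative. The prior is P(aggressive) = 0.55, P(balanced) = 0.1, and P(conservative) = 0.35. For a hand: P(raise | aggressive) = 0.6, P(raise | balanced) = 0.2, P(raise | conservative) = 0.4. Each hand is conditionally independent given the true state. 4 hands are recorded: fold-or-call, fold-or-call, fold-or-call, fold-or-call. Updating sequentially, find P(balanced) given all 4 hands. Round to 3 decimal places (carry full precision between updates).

After 'fold-or-call': normaliser = 0.4·0.5500 + 0.8·0.1000 + 0.6·0.3500; P(aggressive) ≈ 0.4314, P(balanced) ≈ 0.1569, P(conservative) ≈ 0.4118
After 'fold-or-call': normaliser = 0.4·0.4314 + 0.8·0.1569 + 0.6·0.4118; P(aggressive) ≈ 0.3165, P(balanced) ≈ 0.2302, P(conservative) ≈ 0.4532
After 'fold-or-call': normaliser = 0.4·0.3165 + 0.8·0.2302 + 0.6·0.4532; P(aggressive) ≈ 0.2173, P(balanced) ≈ 0.3160, P(conservative) ≈ 0.4667
After 'fold-or-call': normaliser = 0.4·0.2173 + 0.8·0.3160 + 0.6·0.4667; P(aggressive) ≈ 0.1402, P(balanced) ≈ 0.4080, P(conservative) ≈ 0.4518

0.408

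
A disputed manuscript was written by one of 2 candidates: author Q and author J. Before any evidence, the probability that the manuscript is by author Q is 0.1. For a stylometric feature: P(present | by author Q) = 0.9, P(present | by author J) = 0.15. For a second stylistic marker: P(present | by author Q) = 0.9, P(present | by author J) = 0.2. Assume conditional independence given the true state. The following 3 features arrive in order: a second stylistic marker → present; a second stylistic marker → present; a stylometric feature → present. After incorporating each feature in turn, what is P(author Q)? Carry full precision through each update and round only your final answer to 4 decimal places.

After a second stylistic marker='present': P(author Q) = 0.9·0.1000 / (0.9·0.1000 + 0.2·0.9000) ≈ 0.3333
After a second stylistic marker='present': P(author Q) = 0.9·0.3333 / (0.9·0.3333 + 0.2·0.6667) ≈ 0.6923
After a stylometric feature='present': P(author Q) = 0.9·0.6923 / (0.9·0.6923 + 0.15·0.3077) ≈ 0.9310

0.9310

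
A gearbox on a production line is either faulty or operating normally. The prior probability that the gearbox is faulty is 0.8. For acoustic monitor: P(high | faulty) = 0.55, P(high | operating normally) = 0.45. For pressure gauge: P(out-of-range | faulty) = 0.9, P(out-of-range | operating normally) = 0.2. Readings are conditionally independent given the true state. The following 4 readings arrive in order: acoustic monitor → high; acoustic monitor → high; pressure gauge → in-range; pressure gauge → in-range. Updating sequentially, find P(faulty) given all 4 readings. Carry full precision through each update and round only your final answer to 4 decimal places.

Apply Bayes' rule sequentially, carrying P(faulty) forward.
After acoustic monitor='high': P(faulty) = 0.55·0.8000 / (0.55·0.8000 + 0.45·0.2000) ≈ 0.8302
After acoustic monitor='high': P(faulty) = 0.55·0.8302 / (0.55·0.8302 + 0.45·0.1698) ≈ 0.8566
After pressure gauge='in-range': P(faulty) = 0.1·0.8566 / (0.1·0.8566 + 0.8·0.1434) ≈ 0.4276
After pressure gauge='in-range': P(faulty) = 0.1·0.4276 / (0.1·0.4276 + 0.8·0.5724) ≈ 0.0854

0.0854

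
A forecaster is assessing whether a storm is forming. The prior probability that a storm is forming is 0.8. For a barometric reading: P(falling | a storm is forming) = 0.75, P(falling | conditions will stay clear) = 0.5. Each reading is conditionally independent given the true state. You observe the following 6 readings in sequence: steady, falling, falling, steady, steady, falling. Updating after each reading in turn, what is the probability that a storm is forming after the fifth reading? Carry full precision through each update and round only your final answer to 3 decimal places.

0.529

After 'steady': P(storm) = 0.25·0.8000 / (0.25·0.8000 + 0.5·0.2000) ≈ 0.6667
After 'falling': P(storm) = 0.75·0.6667 / (0.75·0.6667 + 0.5·0.3333) ≈ 0.7500
After 'falling': P(storm) = 0.75·0.7500 / (0.75·0.7500 + 0.5·0.2500) ≈ 0.8182
After 'steady': P(storm) = 0.25·0.8182 / (0.25·0.8182 + 0.5·0.1818) ≈ 0.6923
After 'steady': P(storm) = 0.25·0.6923 / (0.25·0.6923 + 0.5·0.3077) ≈ 0.5294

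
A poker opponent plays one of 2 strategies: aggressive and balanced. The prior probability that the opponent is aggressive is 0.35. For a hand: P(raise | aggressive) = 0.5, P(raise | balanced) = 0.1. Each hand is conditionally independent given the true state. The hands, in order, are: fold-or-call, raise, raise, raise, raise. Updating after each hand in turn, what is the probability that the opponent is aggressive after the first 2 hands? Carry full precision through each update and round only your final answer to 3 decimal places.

0.599

Each posterior becomes the prior for the next update.
After 'fold-or-call': P(aggressive) = 0.5·0.3500 / (0.5·0.3500 + 0.9·0.6500) ≈ 0.2303
After 'raise': P(aggressive) = 0.5·0.2303 / (0.5·0.2303 + 0.1·0.7697) ≈ 0.5993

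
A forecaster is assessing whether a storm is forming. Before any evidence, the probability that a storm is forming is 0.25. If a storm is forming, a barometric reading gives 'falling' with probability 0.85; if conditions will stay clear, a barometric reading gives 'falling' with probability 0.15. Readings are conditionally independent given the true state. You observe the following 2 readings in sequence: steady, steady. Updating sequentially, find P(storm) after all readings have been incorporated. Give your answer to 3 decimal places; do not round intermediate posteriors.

0.010

Apply Bayes' rule sequentially, carrying P(storm) forward.
After 'steady': P(storm) = 0.15·0.2500 / (0.15·0.2500 + 0.85·0.7500) ≈ 0.0556
After 'steady': P(storm) = 0.15·0.0556 / (0.15·0.0556 + 0.85·0.9444) ≈ 0.0103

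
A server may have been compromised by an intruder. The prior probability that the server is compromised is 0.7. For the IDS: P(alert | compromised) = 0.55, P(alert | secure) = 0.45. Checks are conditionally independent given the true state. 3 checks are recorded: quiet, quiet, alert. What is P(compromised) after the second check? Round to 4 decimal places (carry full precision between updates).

After 'quiet': P(compromised) = 0.45·0.7000 / (0.45·0.7000 + 0.55·0.3000) ≈ 0.6562
After 'quiet': P(compromised) = 0.45·0.6562 / (0.45·0.6562 + 0.55·0.3438) ≈ 0.6097

0.6097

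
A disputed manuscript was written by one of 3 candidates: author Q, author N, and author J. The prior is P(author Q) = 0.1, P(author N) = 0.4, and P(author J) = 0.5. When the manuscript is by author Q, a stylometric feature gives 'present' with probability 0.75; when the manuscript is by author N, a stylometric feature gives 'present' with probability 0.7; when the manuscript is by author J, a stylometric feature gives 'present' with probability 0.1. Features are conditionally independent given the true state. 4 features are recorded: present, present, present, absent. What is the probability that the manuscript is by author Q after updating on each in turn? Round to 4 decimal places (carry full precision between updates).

After 'present': normaliser = 0.75·0.1000 + 0.7·0.4000 + 0.1·0.5000; P(author Q) ≈ 0.1852, P(author N) ≈ 0.6914, P(author J) ≈ 0.1235
After 'present': normaliser = 0.75·0.1852 + 0.7·0.6914 + 0.1·0.1235; P(author Q) ≈ 0.2187, P(author N) ≈ 0.7619, P(author J) ≈ 0.0194
After 'present': normaliser = 0.75·0.2187 + 0.7·0.7619 + 0.1·0.0194; P(author Q) ≈ 0.2345, P(author N) ≈ 0.7627, P(author J) ≈ 0.0028
After 'absent': normaliser = 0.25·0.2345 + 0.3·0.7627 + 0.9·0.0028; P(author Q) ≈ 0.2022, P(author N) ≈ 0.7892, P(author J) ≈ 0.0086

0.2022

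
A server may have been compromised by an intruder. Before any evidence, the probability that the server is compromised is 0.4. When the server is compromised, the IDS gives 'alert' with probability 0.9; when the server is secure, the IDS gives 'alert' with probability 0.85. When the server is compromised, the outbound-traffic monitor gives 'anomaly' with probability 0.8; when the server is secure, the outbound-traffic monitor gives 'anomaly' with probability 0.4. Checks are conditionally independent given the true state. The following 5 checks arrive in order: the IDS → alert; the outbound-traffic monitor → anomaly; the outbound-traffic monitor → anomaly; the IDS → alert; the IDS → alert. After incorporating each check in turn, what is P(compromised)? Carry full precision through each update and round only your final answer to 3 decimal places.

Apply Bayes' rule sequentially, carrying P(compromised) forward.
After the IDS='alert': P(compromised) = 0.9·0.4000 / (0.9·0.4000 + 0.85·0.6000) ≈ 0.4138
After the outbound-traffic monitor='anomaly': P(compromised) = 0.8·0.4138 / (0.8·0.4138 + 0.4·0.5862) ≈ 0.5854
After the outbound-traffic monitor='anomaly': P(compromised) = 0.8·0.5854 / (0.8·0.5854 + 0.4·0.4146) ≈ 0.7385
After the IDS='alert': P(compromised) = 0.9·0.7385 / (0.9·0.7385 + 0.85·0.2615) ≈ 0.7493
After the IDS='alert': P(compromised) = 0.9·0.7493 / (0.9·0.7493 + 0.85·0.2507) ≈ 0.7599

0.760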